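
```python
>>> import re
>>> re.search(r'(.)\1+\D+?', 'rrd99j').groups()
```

('r',)

The match spans [0:3] → 'rrd'.
Captured: group 1 = 'r'.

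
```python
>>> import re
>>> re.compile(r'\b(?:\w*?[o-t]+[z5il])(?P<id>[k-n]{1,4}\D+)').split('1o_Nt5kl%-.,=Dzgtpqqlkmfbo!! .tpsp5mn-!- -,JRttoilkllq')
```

['', 'kl%-.,=Dzgtpqqlkmfbo!! .tpsp', '5mn-!- -,', 'lkllq', '']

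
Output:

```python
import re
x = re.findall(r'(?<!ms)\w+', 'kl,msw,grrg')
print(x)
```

A negative assertion filters positions out without eating any characters.
`findall` yields the raw match text (3 of them) because the pattern has no groups.

['kl', 'msw', 'grrg']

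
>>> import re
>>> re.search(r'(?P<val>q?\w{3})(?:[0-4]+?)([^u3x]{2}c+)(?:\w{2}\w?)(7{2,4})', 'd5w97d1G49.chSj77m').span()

Pattern: optionally the literal 'q', then exactly 3 of a word character (captured as 'val'); then one or more of a character in [0-4] (lazy) (non-capturing group); then exactly 2 of any character except [u3x], then one or more of the literal 'c' (captured); then exactly 2 of a word character, then optionally a word character (non-capturing group); then 2 to 4 of a literal '7' (captured).
`search` walks the string left to right and returns the first match it finds.
The match spans [5:17] → 'd1G49.chSj77'.
Captured: group 1 = 'd1G', group 2 = '9.c', group 3 = '77'.

(5, 17)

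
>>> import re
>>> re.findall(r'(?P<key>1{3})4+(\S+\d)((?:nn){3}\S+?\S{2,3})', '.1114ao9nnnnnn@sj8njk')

[('111', 'ao9', 'nnnnnn@sj8')]

Multiple groups make `findall` return tuples — one 3-tuple for the one match.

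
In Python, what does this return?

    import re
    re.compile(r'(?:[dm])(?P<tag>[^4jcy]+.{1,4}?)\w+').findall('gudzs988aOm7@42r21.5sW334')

This matches one of [dm] (non-capturing group); then one or more of any character except [4jcy], then 1 to 4 of any character (lazy) (captured as 'tag'); then one or more of a word character.
A non-greedy quantifier consumes as few characters as it can — just enough that the remainder of the pattern still matches from where it stops; whatever follows it matches normally.
Scanning left to right: at [2:18] match 'dzs988aOm7@42r21', group 1 = 'zs988aOm7@4'.
With a single group, `findall` returns only what that group captured — 1 item.

['zs988aOm7@4']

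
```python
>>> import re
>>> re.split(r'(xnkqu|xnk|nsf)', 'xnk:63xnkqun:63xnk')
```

Alternation tries branches left to right and keeps the first one that lets the overall match succeed at that position.
Matches to split on: at [0:3] → 'xnk'; at [6:11] → 'xnkqu'; at [15:18] → 'xnk'.
`re.split` interleaves the captured-group text with the surrounding fragments.

['', 'xnk', ':63', 'xnkqu', 'n:63', 'xnk', '']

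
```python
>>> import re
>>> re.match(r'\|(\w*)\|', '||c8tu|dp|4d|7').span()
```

`re.match` won't scan ahead — the pattern has to work from the very first character.
The match spans [0:2] → '||'.
Captured: group 1 = ''.

(0, 2)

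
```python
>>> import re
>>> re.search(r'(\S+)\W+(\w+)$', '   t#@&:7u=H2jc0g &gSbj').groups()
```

('t#@&:7u=H2jc0g', 'gSbj')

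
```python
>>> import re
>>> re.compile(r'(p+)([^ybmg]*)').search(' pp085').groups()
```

('pp', '085')

This matches one or more of a literal 'p' (captured); then zero or more of any character except [ybmg] (captured).
`search` walks the string left to right and returns the first match it finds.
The match spans [1:6] → 'pp085'.
Captured: group 1 = 'pp', group 2 = '085'.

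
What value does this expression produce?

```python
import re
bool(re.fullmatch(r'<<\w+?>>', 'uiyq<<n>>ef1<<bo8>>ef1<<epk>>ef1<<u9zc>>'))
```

False

`re.fullmatch` is like wrapping the pattern in `^…$` (in single-line mode).
Here there's no way to consume every character, so the call returns None, and `bool(None)` is False.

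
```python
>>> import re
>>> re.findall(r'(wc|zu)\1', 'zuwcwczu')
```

['wc']

The backreference `\1` re-matches whatever the first group consumed, character for character.
Scanning left to right: at [2:6] match 'wcwc', group 1 = 'wc'.
With a single group, `findall` returns only what that group captured — 1 item.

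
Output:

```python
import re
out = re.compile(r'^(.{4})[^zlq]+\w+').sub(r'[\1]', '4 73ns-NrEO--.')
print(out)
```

The replacement refers to a captured group, so each match is rewritten using its own captured text.

[4 73]--.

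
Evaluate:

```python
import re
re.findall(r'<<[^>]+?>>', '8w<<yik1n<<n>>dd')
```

['<<yik1n<<n>>']

No capturing groups, so `findall` returns the 1 full match string.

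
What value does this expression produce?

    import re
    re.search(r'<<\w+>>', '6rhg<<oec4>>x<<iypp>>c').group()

'<<oec4>>'

The match spans [4:12] → '<<oec4>>'.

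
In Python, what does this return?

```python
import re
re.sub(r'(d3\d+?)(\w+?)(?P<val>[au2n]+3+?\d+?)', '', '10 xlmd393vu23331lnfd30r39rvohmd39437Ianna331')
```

'10 xlm31lnf1'

Each match is replaced by ''.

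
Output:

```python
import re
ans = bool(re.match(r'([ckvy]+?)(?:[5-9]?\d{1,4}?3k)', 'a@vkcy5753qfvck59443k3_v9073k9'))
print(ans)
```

False

`match` is anchored at position 0; if the pattern doesn't fit there, it returns None.
Here position 0 doesn't satisfy it, so the call returns None, and `bool(None)` is False.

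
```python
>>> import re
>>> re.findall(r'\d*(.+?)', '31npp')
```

['n', 'p', 'p']

The pattern matches zero or more of a digit; then one or more of any character (lazy) (captured).
A non-greedy quantifier consumes as few characters as it can — just enough that the remainder of the pattern still matches from where it stops; whatever follows it matches normally.
Matches: at [0:3] match '31n', group 1 = 'n'; at [3:4] match 'p', group 1 = 'p'; at [4:5] match 'p', group 1 = 'p'.
One capturing group, so `findall` returns just the captured substring from each match — 3 in all.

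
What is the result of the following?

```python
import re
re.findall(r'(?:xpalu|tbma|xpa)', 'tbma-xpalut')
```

Branches in `(...|...)` are attempted left-to-right; the first branch that allows the whole pattern to succeed is taken.
Since nothing is captured, `findall` lists the 2 matched substrings directly.

['tbma', 'xpalu']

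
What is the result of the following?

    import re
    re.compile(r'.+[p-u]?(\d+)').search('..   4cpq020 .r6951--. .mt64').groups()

('4',)

The pattern matches one or more of any character, then optionally a character in [p-u]; then one or more of a digit (captured).
`re.search` scans for the first position where the pattern succeeds.
The match spans [0:28] → '..   4cpq020 .r6951--. .mt64'.
Captured: group 1 = '4'.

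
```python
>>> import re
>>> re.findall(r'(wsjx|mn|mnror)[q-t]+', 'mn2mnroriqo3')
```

Scanning left to right: at [3:6] match 'mnr', group 1 = 'mn'.
With a single group, `findall` returns only what that group captured — 1 item.

['mn']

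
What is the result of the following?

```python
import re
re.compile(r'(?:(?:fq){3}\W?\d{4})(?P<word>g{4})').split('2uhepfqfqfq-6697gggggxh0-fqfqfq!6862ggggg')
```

Pattern: the literal 'fq' repeated 3 times, then optionally a non-word character, then exactly 4 of a digit (non-capturing group); then exactly 4 of a literal 'g' (captured as 'word').
Matches to split on: at [5:20] → 'fqfqfq-6697gggg'; at [25:40] → 'fqfqfq!6862gggg'.
Because the pattern has a capturing group, `split` also inserts each captured text between the pieces.

['2uhep', 'gggg', 'gxh0-', 'gggg', 'g']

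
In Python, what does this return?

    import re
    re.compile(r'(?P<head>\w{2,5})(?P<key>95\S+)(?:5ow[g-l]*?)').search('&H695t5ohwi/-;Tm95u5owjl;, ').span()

Pattern: 2 to 5 of a word character (captured as 'head'); then the literal '95', then one or more of a non-whitespace character (captured as 'key'); then the literal '5ow', then zero or more of a character in [g-l] (lazy) (non-capturing group).
`re.search` tries every starting position until one works.
The match spans [1:22] → 'H695t5ohwi/-;Tm95u5ow'.
Captured: group 1 = 'H6', group 2 = '95t5ohwi/-;Tm95u'.

(1, 22)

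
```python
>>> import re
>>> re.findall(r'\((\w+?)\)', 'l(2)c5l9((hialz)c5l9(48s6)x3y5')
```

Matches: at [1:4] match '(2)', group 1 = '2'; at [9:16] match '(hialz)', group 1 = 'hialz'; at [20:26] match '(48s6)', group 1 = '48s6'.
Because there's exactly one group, `findall` drops the full match and keeps group 1 from each hit.

['2', 'hialz', '48s6']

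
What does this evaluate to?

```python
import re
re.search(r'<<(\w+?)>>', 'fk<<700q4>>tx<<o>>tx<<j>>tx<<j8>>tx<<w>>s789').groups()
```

('700q4',)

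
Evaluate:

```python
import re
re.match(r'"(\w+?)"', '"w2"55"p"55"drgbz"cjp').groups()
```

`re.match` only tries the pattern at the start of the string.
The match spans [0:4] → '"w2"'.
Captured: group 1 = 'w2'.

('w2',)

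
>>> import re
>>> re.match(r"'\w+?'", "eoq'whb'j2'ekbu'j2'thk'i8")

`re.match` only tries the pattern at the start of the string.
Here the pattern fails at index 0, so the call returns None.

None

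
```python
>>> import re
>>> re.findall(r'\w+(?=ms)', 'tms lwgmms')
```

['t', 'lwgm']

Because the assertion is zero-width, the text it checks is not consumed and won't appear in the result.
Scanning left to right: at [0:1] → 't'; at [4:8] → 'lwgm'.
Since nothing is captured, `findall` lists the 2 matched substrings directly.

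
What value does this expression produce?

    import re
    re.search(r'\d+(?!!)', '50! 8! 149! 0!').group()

'5'

`(?!…)`/`(?<!…)` only lets a position through if the neighbouring text does NOT match; no characters are consumed.
`re.search` tries every starting position until one works.
The match spans [0:1] → '5'.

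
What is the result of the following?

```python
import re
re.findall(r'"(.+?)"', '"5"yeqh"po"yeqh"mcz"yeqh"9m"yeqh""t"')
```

['5', 'po', 'mcz', '9m', '"t']

Matches: at [0:3] match '"5"', group 1 = '5'; at [7:11] match '"po"', group 1 = 'po'; at [15:20] match '"mcz"', group 1 = 'mcz'; at [24:28] match '"9m"', group 1 = '9m'; at [32:36] match '""t"', group 1 = '"t'.
`findall` collects group 1 from each match (5 total).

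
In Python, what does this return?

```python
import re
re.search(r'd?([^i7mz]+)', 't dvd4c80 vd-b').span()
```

(0, 14)

The match spans [0:14] → 't dvd4c80 vd-b'.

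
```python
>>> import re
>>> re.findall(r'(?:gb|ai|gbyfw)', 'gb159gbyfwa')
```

['gb', 'gb']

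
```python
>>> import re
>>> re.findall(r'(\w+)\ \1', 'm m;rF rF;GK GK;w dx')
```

A backreference is literal: `\1` must see the identical characters the first group matched.
Matches: at [0:3] match 'm m', group 1 = 'm'; at [4:9] match 'rF rF', group 1 = 'rF'; at [10:15] match 'GK GK', group 1 = 'GK'.
Because there's exactly one group, `findall` drops the full match and keeps group 1 from each hit.

['m', 'rF', 'GK']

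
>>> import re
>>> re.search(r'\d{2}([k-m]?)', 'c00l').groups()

Pattern: exactly 2 of a digit; then optionally a character in [k-m] (captured).
`search` walks the string left to right and returns the first match it finds.
The match spans [1:4] → '00l'.
Captured: group 1 = 'l'.

('l',)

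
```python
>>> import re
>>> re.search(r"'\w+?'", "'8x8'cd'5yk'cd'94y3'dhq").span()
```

(0, 5)

`re.search` scans for the first position where the pattern succeeds.
The match spans [0:5] → "'8x8'".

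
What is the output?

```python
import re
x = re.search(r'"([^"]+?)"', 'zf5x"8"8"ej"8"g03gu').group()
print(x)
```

"8"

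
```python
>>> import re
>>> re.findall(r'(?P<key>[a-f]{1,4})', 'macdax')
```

['acda']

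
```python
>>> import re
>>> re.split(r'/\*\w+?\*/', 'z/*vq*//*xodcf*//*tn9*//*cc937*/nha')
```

['z', '', '', '', 'nha']

The string is cut at each match, leaving 5 pieces.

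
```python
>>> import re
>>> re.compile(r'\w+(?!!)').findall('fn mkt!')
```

A negative assertion filters positions out without eating any characters.
Since nothing is captured, `findall` lists the 2 matched substrings directly.

['fn', 'mk']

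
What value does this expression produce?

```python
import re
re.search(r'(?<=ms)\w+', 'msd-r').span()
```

(2, 3)

The lookaround is zero-width — it requires the adjacent text to match without consuming it, so the asserted text isn't part of the match.
The match spans [2:3] → 'd'.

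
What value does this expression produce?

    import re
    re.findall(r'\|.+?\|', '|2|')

['|2|']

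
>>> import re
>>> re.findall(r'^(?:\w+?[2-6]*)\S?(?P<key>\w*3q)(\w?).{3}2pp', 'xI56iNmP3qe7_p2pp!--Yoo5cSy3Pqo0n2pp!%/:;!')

[('56iNmP3q', 'e')]

The pattern matches anchored at the start of the string; then one or more of a word character (lazy), then zero or more of a character in [2-6] (non-capturing group); then optionally a non-whitespace character; then zero or more of a word character, then the literal '3q' (captured as 'key'); then optionally a word character (captured); then exactly 3 of any character, then the literal '2pp'.
A non-greedy quantifier consumes as few characters as it can — just enough that the remainder of the pattern still matches from where it stops; whatever follows it matches normally.
Matches: at [0:17] match 'xI56iNmP3qe7_p2pp', groups = ('56iNmP3q', 'e').
`findall` packs the 2 group values into a tuple for every match.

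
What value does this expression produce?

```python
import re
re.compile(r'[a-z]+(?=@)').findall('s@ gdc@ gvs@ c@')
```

['s', 'gdc', 'gvs', 'c']

Lookahead/lookbehind check context without consuming it, so the matched span excludes the asserted characters.
Walking the string: at [0:1] → 's'; at [3:6] → 'gdc'; at [8:11] → 'gvs'; at [13:14] → 'c'.
`findall` yields the raw match text (4 of them) because the pattern has no groups.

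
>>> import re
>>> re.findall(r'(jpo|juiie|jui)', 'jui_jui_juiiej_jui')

['jui', 'jui', 'juiie', 'jui']

The regex engine tests alternatives in the order written; an earlier branch that matches wins even if a later one would match more.
Because there's exactly one group, `findall` drops the full match and keeps group 1 from each hit.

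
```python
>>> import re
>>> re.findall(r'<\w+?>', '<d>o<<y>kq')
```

Walking the string: at [0:3] → '<d>'; at [5:8] → '<y>'.
With no groups in the pattern, `findall` gives back each whole match — 2 here.

['<d>', '<y>']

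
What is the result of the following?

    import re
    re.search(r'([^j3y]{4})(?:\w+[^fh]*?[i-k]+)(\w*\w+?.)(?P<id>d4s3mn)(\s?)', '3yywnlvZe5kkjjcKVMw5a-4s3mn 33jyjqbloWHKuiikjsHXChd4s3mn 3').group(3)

'd4s3mn'

This matches exactly 4 of any character except [j3y] (captured); then one or more of a word character, then zero or more of any character except [fh] (lazy), then one or more of a character in [i-k] (non-capturing group); then zero or more of a word character, then one or more of a word character (lazy), then any character (captured); then the literal 'd4s', then the literal '3mn' (captured as 'id'); then optionally whitespace (captured).
Lazy quantifiers expand one character at a time until the remainder of the pattern can match.
`re.search` scans for the first position where the pattern succeeds.
The match spans [3:57] → 'wnlvZe5kkjjcKVMw5a-4s3mn 33jyjqbloWHKuiikjsHXChd4s3mn '.
Captured: group 1 = 'wnlv', group 2 = 'yjqbloWHKuiikjsHXCh', group 3 = 'd4s3mn', group 4 = ' '.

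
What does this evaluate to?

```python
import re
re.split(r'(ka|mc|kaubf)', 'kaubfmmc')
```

['', 'ka', 'ubfm', 'mc', '']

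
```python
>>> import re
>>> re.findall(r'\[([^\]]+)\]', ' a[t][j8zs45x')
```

['t']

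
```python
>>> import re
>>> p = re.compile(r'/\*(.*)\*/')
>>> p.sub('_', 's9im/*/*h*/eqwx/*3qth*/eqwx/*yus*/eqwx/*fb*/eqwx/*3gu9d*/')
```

's9im_'

Each match is replaced by '_'.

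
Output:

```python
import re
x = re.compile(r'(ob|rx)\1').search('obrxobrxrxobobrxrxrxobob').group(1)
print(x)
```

A backreference is literal: `\1` must see the identical characters the first group matched.
`re.search` tries every starting position until one works.
The match spans [6:10] → 'rxrx'.
Captured: group 1 = 'rx'.

rx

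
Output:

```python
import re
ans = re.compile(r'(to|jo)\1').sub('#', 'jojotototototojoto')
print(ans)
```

`\1` has to match the exact text group 1 already captured.
Every occurrence is swapped for '#'.

###tojoto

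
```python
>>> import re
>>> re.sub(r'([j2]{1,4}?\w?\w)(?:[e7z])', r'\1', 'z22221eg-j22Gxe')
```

'z22221g-j22Gx'

The pattern matches 1 to 4 of one of [j2] (lazy), then optionally a word character, then a word character (captured); then one of [e7z] (non-capturing group).
Matches: at [1:7] → '22221e'; at [9:15] → 'j22Gxe'.
The replacement refers to a captured group, so each match is rewritten using its own captured text.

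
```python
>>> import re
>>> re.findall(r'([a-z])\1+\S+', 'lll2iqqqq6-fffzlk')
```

['l']

`\1` is not a pattern — it's the concrete string captured by group 1, re-applied verbatim.
Scanning left to right: at [0:17] match 'lll2iqqqq6-fffzlk', group 1 = 'l'.
With a single group, `findall` returns only what that group captured — 1 item.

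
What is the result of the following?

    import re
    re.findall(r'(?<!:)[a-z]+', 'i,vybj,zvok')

`(?!…)`/`(?<!…)` only lets a position through if the neighbouring text does NOT match; no characters are consumed.
Scanning left to right: at [0:1] → 'i'; at [2:6] → 'vybj'; at [7:11] → 'zvok'.
Since nothing is captured, `findall` lists the 3 matched substrings directly.

['i', 'vybj', 'zvok']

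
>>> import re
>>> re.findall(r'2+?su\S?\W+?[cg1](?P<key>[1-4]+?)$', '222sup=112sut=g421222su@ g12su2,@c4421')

The pattern matches one or more of a literal '2' (lazy), then the literal 'su'; then optionally a non-whitespace character, then one or more of a non-word character (lazy), then one of [cg1]; then one or more of a character in [1-4] (lazy) (captured as 'key'); then anchored at the end.
Scanning left to right: at [27:38] match '2su2,@c4421', group 1 = '4421'.
`findall` collects group 1 from the one match (1 total).

['4421']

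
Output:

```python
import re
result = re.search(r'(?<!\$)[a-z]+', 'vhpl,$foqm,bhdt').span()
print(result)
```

(0, 4)

`(?!…)`/`(?<!…)` only lets a position through if the neighbouring text does NOT match; no characters are consumed.
The match spans [0:4] → 'vhpl'.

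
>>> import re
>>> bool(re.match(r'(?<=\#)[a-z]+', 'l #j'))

False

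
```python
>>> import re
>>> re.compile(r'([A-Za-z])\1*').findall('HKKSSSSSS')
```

['H', 'K', 'S']

A backreference is literal: `\1` must see the identical characters the first group matched.
Walking the string: at [0:1] match 'H', group 1 = 'H'; at [1:3] match 'KK', group 1 = 'K'; at [3:9] match 'SSSSSS', group 1 = 'S'.
With a single group, `findall` returns only what that group captured — 3 items.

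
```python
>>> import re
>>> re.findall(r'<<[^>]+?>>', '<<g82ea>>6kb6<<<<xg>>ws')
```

['<<g82ea>>', '<<<<xg>>']

Matches: at [0:9] → '<<g82ea>>'; at [13:21] → '<<<<xg>>'.
`findall` yields the raw match text (2 of them) because the pattern has no groups.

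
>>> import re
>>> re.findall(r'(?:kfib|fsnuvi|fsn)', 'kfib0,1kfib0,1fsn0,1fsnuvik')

Branches in `(...|...)` are attempted left-to-right; the first branch that allows the whole pattern to succeed is taken.
Walking the string: at [0:4] → 'kfib'; at [7:11] → 'kfib'; at [14:17] → 'fsn'; at [20:26] → 'fsnuvi'.
No capturing groups, so `findall` returns the 4 full match strings.

['kfib', 'kfib', 'fsn', 'fsnuvi']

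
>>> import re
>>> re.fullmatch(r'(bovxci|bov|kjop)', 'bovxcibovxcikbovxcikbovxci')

`re.fullmatch` requires the pattern to consume the entire string.
Here there's no way to consume every character, so the call returns None.

None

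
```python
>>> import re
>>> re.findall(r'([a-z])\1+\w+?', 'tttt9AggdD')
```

`\1` has to match the exact text group 1 already captured.
Scanning left to right: at [0:5] match 'tttt9', group 1 = 't'; at [6:9] match 'ggd', group 1 = 'g'.
`findall` collects group 1 from each match (2 total).

['t', 'g']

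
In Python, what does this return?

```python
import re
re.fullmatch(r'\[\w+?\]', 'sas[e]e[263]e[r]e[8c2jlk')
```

For `fullmatch`, every character of the input must be accounted for by the pattern.
Here the pattern can't cover the whole string, so the call returns None.

None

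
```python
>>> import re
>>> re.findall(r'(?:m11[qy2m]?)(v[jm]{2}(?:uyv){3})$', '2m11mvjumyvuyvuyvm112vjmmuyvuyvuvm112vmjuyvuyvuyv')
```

['vmjuyvuyvuyv']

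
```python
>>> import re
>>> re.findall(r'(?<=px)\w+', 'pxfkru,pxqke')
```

['fkru', 'qke']

The lookaround is zero-width — it requires the adjacent text to match without consuming it, so the asserted text isn't part of the match.
`findall` yields the raw match text (2 of them) because the pattern has no groups.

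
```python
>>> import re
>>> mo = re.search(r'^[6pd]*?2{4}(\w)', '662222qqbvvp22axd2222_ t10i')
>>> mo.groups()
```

('q',)

This matches anchored at the start of the string; then zero or more of one of [6pd] (lazy), then exactly 4 of the literal '2'; then a word character (captured).
`re.search` scans for the first position where the pattern succeeds.
The match spans [0:7] → '662222q'.
Captured: group 1 = 'q'.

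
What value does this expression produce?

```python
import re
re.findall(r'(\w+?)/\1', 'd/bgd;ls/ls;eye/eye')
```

['ls', 'eye']

`\1` has to match the exact text group 1 already captured.
One capturing group, so `findall` returns just the captured substring from each match — 2 in all.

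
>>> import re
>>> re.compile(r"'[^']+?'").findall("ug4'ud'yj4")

["'ud'"]

Since nothing is captured, `findall` lists the 1 matched substring directly.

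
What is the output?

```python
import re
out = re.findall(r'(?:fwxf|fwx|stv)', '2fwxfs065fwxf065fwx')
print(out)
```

Branches in `(...|...)` are attempted left-to-right; the first branch that allows the whole pattern to succeed is taken.
Since nothing is captured, `findall` lists the 3 matched substrings directly.

['fwxf', 'fwxf', 'fwx']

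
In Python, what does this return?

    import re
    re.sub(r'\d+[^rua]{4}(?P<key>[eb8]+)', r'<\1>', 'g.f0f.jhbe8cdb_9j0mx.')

'g.f<be8>cdb_9j0mx.'

Pattern: one or more of a digit, then exactly 4 of any character except [rua]; then one or more of one of [eb8] (captured as 'key').
Matches: at [3:11] → '0f.jhbe8'.
Each match is replaced using the text its own group 1 captured.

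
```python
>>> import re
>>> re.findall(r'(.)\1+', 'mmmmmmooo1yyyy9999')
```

After group 1 captures some text, `\1` only succeeds where that same text appears again.
Matches: at [0:6] match 'mmmmmm', group 1 = 'm'; at [6:9] match 'ooo', group 1 = 'o'; at [10:14] match 'yyyy', group 1 = 'y'; at [14:18] match '9999', group 1 = '9'.
`findall` collects group 1 from each match (4 total).

['m', 'o', 'y', '9']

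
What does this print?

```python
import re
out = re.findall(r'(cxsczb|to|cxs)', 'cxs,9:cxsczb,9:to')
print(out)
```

['cxs', 'cxsczb', 'to']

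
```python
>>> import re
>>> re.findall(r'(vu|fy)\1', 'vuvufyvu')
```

The backreference `\1` re-matches whatever the first group consumed, character for character.
Because there's exactly one group, `findall` drops the full match and keeps group 1 from the one hit.

['vu']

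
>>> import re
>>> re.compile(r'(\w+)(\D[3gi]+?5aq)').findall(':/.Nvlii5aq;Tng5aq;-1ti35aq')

[('Nvl', 'ii5aq'), ('T', 'ng5aq'), ('1t', 'i35aq')]

The pattern matches one or more of a word character (captured); then a non-digit, then one or more of one of [3gi] (lazy), then the literal '5aq' (captured).
`findall` packs the 2 group values into a tuple for every match.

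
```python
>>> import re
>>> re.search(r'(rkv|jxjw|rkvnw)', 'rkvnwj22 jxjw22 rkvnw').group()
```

`|` is ordered: at each position the engine commits to the first alternative that works.
`search` walks the string left to right and returns the first match it finds.
The match spans [0:3] → 'rkv'.
Captured: group 1 = 'rkv'.

'rkv'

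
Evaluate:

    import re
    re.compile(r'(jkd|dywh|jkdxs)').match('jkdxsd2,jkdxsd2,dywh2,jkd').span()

(0, 3)

With `match`, the pattern is implicitly anchored at the beginning.
The match spans [0:3] → 'jkd'.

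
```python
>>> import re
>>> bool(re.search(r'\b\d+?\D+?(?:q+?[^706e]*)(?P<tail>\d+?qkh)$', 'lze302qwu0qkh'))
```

False

The pattern matches a word boundary (`\b`, zero-width); then one or more of a digit (lazy), then one or more of a non-digit (lazy); then one or more of a literal 'q' (lazy), then zero or more of any character except [706e] (non-capturing group); then one or more of a digit (lazy), then the literal 'qkh' (captured as 'tail'); then anchored at the end.
`search` walks the string left to right and returns the first match it finds.
Here nothing in the string fits, so the call returns None, and `bool(None)` is False.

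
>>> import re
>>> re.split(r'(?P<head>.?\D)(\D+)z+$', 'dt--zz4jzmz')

['dt--zz', '4j', 'zm', '']

This matches optionally any character, then a non-digit (captured as 'head'); then one or more of a non-digit (captured); then one or more of a literal 'z'; then anchored at the end.
The group in the pattern means `split` returns the separators' captures alongside the pieces.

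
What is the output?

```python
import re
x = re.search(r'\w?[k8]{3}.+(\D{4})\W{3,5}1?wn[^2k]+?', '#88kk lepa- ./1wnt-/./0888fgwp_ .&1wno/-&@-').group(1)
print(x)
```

gwp_

The match spans [1:38] → '88kk lepa- ./1wnt-/./0888fgwp_ .&1wno'.
Captured: group 1 = 'gwp_'.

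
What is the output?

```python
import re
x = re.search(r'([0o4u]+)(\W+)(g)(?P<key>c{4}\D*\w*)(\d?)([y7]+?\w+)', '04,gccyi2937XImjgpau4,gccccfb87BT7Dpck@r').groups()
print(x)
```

('u4', ',', 'g', 'ccccfb87BT', '', '7Dpck')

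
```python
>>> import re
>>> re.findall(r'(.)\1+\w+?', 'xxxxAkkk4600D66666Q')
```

`\1` has to match the exact text group 1 already captured.
Walking the string: at [0:5] match 'xxxxA', group 1 = 'x'; at [5:9] match 'kkk4', group 1 = 'k'; at [10:13] match '00D', group 1 = '0'; at [13:19] match '66666Q', group 1 = '6'.
One capturing group, so `findall` returns just the captured substring from each match — 4 in all.

['x', 'k', '0', '6']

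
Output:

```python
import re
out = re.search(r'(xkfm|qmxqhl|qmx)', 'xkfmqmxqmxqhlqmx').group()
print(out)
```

`re.search` scans for the first position where the pattern succeeds.
The match spans [0:4] → 'xkfm'.
Captured: group 1 = 'xkfm'.

xkfm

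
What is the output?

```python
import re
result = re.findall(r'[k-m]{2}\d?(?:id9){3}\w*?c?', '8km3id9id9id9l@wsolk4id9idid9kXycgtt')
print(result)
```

['km3id9id9id9']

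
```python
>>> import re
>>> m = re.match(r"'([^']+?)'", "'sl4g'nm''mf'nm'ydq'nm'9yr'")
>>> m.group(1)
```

'sl4g'

The match spans [0:6] → "'sl4g'".
Captured: group 1 = 'sl4g'.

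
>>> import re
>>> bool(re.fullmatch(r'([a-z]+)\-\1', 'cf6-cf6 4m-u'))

False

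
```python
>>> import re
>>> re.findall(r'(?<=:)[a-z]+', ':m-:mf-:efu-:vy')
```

The `(?=…)`/`(?<=…)` assertion just peeks at neighbouring text; it doesn't advance the match position.
Walking the string: at [1:2] → 'm'; at [4:6] → 'mf'; at [8:11] → 'efu'; at [13:15] → 'vy'.
Since nothing is captured, `findall` lists the 4 matched substrings directly.

['m', 'mf', 'efu', 'vy']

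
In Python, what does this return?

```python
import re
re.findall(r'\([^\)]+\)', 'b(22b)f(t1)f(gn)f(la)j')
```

Since nothing is captured, `findall` lists the 4 matched substrings directly.

['(22b)', '(t1)', '(gn)', '(la)']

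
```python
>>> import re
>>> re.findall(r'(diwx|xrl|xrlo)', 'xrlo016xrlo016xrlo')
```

['xrl', 'xrl', 'xrl']

Alternation isn't longest-match — the leftmost alternative that fits at this position is chosen.
One capturing group, so `findall` returns just the captured substring from each match — 3 in all.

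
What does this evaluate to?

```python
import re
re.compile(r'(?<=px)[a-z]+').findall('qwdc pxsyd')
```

The `(?=…)`/`(?<=…)` assertion just peeks at neighbouring text; it doesn't advance the match position.
Walking the string: at [7:10] → 'syd'.
Since nothing is captured, `findall` lists the 1 matched substring directly.

['syd']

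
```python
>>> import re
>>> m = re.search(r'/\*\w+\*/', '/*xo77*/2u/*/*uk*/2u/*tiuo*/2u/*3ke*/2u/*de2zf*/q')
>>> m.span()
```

`search` walks the string left to right and returns the first match it finds.
The match spans [0:8] → '/*xo77*/'.

(0, 8)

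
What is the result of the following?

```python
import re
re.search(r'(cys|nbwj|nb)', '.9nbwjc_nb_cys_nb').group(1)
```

The match spans [2:6] → 'nbwj'.
Captured: group 1 = 'nbwj'.

'nbwj'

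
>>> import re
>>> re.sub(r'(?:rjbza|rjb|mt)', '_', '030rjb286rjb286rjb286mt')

'030_286_286_286_'

Matches: at [3:6] → 'rjb'; at [9:12] → 'rjb'; at [15:18] → 'rjb'; at [21:23] → 'mt'.
`sub` substitutes '_' at each match site.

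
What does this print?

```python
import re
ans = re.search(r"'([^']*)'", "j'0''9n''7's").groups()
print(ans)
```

('0',)

`re.search` tries every starting position until one works.
The match spans [1:4] → "'0'".
Captured: group 1 = '0'.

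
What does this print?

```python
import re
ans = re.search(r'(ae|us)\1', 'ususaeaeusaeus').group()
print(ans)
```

usus

`\1` is not a pattern — it's the concrete string captured by group 1, re-applied verbatim.
The match spans [0:4] → 'usus'.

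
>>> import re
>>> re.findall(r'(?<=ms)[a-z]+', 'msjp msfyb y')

Lookahead/lookbehind check context without consuming it, so the matched span excludes the asserted characters.
Matches: at [2:4] → 'jp'; at [7:10] → 'fyb'.
`findall` yields the raw match text (2 of them) because the pattern has no groups.

['jp', 'fyb']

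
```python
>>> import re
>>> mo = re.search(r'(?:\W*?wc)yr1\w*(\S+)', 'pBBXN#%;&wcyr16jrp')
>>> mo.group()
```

The match spans [5:18] → '#%;&wcyr16jrp'.

'#%;&wcyr16jrp'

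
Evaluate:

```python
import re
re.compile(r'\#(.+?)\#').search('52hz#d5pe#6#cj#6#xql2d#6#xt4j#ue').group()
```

The match spans [4:10] → '#d5pe#'.

'#d5pe#'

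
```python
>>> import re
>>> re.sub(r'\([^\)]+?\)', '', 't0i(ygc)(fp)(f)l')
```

't0il'

`sub` substitutes '' at each match site.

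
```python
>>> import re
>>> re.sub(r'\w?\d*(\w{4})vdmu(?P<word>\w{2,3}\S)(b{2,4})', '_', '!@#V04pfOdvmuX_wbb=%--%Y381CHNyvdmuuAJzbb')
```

'!@#V04pfOdvmuX_wbb=%--%_'

This matches optionally a word character, then zero or more of a digit; then exactly 4 of a word character (captured); then the literal 'vd', then the literal 'mu'; then 2 to 3 of a word character, then a non-whitespace character (captured as 'word'); then 2 to 4 of a literal 'b' (captured).
`sub` substitutes '_' at each match site.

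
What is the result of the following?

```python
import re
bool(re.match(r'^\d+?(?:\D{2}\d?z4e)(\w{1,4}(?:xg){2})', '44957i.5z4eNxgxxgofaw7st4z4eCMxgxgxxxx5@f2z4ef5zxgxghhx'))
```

False

This matches anchored at the start of the string; then one or more of a digit (lazy); then exactly 2 of a non-digit, then optionally a digit, then the literal 'z4e' (non-capturing group); then 1 to 4 of a word character, then the literal 'xg' repeated 2 times (captured).
`match` is anchored at position 0; if the pattern doesn't fit there, it returns None.
Here the string doesn't start with a match, so the call returns None, and `bool(None)` is False.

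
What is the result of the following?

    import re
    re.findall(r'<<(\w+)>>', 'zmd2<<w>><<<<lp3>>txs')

Walking the string: at [4:9] match '<<w>>', group 1 = 'w'; at [11:18] match '<<lp3>>', group 1 = 'lp3'.
One capturing group, so `findall` returns just the captured substring from each match — 2 in all.

['w', 'lp3']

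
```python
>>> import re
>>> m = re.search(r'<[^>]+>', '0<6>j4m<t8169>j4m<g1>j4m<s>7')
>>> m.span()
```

The match spans [1:4] → '<6>'.

(1, 4)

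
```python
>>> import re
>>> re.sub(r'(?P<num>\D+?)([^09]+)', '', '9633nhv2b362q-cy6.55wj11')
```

Pattern: one or more of a non-digit (lazy) (captured as 'num'); then one or more of any character except [09] (captured).
Every occurrence is swapped for ''.

'9633'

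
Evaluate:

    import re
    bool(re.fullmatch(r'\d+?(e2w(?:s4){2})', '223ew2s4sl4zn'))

`re.fullmatch` requires the pattern to consume the entire string.
Here the pattern can't cover the whole string, so the call returns None, and `bool(None)` is False.

False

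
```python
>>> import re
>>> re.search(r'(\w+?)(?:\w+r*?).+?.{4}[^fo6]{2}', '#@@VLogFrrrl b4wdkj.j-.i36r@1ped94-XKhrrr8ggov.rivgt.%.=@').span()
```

(3, 19)

Because the quantifier is non-greedy, it stops expanding at the earliest point where the rest of the pattern can succeed.
The match spans [3:19] → 'VLogFrrrl b4wdkj'.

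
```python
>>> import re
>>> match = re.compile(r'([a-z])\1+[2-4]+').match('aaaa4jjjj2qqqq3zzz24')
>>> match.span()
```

(0, 5)

After group 1 captures some text, `\1` only succeeds where that same text appears again.
`match` is anchored at position 0; if the pattern doesn't fit there, it returns None.
The match spans [0:5] → 'aaaa4'.
Captured: group 1 = 'a'.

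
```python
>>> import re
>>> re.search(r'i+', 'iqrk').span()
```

(0, 1)

This matches one or more of a literal 'i'.
Unlike `match`, `search` isn't anchored — it looks for the pattern anywhere in the string.
The match spans [0:1] → 'i'.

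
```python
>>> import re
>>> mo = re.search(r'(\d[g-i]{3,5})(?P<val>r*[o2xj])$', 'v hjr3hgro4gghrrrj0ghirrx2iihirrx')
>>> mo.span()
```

(25, 33)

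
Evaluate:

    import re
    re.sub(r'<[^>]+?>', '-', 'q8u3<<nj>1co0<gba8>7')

Matches: at [4:9] → '<<nj>'; at [13:19] → '<gba8>'.
Every occurrence is swapped for '-'.

'q8u3-1co0-7'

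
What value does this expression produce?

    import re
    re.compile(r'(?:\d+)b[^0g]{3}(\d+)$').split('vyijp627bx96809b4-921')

Pattern: one or more of a digit (non-capturing group); then the literal 'b', then exactly 3 of any character except [0g]; then one or more of a digit (captured); then anchored at the end.
`re.split` interleaves the captured-group text with the surrounding fragments.

['vyijp627bx', '21', '']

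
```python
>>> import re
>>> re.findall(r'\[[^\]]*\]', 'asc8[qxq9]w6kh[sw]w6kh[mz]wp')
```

['[qxq9]', '[sw]', '[mz]']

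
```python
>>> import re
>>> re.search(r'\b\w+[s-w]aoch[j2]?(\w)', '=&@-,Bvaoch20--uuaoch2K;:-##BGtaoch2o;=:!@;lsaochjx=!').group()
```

'Bvaoch20'

The pattern matches a word boundary (`\b`, zero-width); then one or more of a word character, then a character in [s-w]; then the literal 'ao', then the literal 'ch', then optionally one of [j2]; then a word character (captured).
`search` walks the string left to right and returns the first match it finds.
The match spans [5:13] → 'Bvaoch20'.
Captured: group 1 = '0'.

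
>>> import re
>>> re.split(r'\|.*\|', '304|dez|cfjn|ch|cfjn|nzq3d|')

['304', '']

Matches to split on: at [3:27] → '|dez|cfjn|ch|cfjn|nzq3d|'.
The string is cut at each match, leaving 2 pieces.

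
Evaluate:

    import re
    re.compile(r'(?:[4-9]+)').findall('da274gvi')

['74']

No capturing groups, so `findall` returns the 1 full match string.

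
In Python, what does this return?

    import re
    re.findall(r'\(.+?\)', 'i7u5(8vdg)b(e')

With no groups in the pattern, `findall` gives back each whole match — 1 here.

['(8vdg)']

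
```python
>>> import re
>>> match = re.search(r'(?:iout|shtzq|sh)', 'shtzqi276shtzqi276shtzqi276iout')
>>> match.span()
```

Branches in `(...|...)` are attempted left-to-right; the first branch that allows the whole pattern to succeed is taken.
`search` walks the string left to right and returns the first match it finds.
The match spans [0:5] → 'shtzq'.

(0, 5)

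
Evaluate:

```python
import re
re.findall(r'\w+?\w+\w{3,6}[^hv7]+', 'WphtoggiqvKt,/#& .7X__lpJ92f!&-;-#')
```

Pattern: one or more of a word character (lazy), then one or more of a word character, then 3 to 6 of a word character; then one or more of any character except [hv7].
Walking the string: at [0:18] → 'WphtoggiqvKt,/#& .'; at [18:34] → '7X__lpJ92f!&-;-#'.
Since nothing is captured, `findall` lists the 2 matched substrings directly.

['WphtoggiqvKt,/#& .', '7X__lpJ92f!&-;-#']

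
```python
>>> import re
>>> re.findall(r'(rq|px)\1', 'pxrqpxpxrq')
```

['px']

The backreference `\1` re-matches whatever the first group consumed, character for character.
Walking the string: at [4:8] match 'pxpx', group 1 = 'px'.
One capturing group, so `findall` returns just the captured substring from the one match — 1 in all.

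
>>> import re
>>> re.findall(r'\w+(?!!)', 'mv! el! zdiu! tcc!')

['m', 'e', 'zdi', 'tc']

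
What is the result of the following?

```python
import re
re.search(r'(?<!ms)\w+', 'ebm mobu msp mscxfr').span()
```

(0, 3)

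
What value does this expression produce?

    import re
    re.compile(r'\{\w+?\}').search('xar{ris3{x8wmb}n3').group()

'{x8wmb}'

Unlike `match`, `search` isn't anchored — it looks for the pattern anywhere in the string.
The match spans [8:15] → '{x8wmb}'.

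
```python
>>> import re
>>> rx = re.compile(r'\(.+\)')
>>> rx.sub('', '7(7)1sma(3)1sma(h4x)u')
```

Matches: at [1:20] → '(7)1sma(3)1sma(h4x)'.
`sub` substitutes '' at each match site.

'7u'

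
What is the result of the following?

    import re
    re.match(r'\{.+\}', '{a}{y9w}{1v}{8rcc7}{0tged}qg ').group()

With `match`, the pattern is implicitly anchored at the beginning.
The match spans [0:26] → '{a}{y9w}{1v}{8rcc7}{0tged}'.

'{a}{y9w}{1v}{8rcc7}{0tged}'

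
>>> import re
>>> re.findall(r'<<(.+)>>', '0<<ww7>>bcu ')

One capturing group, so `findall` returns just the captured substring from the one match — 1 in all.

['ww7']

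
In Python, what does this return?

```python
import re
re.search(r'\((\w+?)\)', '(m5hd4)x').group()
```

'(m5hd4)'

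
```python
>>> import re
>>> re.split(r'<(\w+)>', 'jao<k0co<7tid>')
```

Matches to split on: at [8:14] → '<7tid>'.
`re.split` interleaves the captured-group text with the surrounding fragments.

['jao<k0co', '7tid', '']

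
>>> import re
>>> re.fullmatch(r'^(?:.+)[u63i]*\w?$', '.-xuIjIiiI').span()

(0, 10)

Pattern: anchored at the start of the string; then one or more of any character (non-capturing group); then zero or more of one of [u63i], then optionally a word character; then anchored at the end.
`re.fullmatch` is like wrapping the pattern in `^…$` (in single-line mode).
The match spans [0:10] → '.-xuIjIiiI'.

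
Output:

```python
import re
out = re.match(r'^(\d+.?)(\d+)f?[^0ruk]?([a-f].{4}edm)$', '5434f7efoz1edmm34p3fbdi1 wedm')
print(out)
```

None

The pattern matches anchored at the start of the string; then one or more of a digit, then optionally any character (captured); then one or more of a digit (captured); then optionally the literal 'f', then optionally any character except [0ruk]; then a character in [a-f], then exactly 4 of any character, then the literal 'edm' (captured); then anchored at the end.
`re.match` only tries the pattern at the start of the string.
Here the string doesn't start with a match, so the call returns None.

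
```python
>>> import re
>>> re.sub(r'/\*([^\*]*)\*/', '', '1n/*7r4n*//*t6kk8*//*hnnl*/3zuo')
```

'1n3zuo'

Matches: at [2:10] → '/*7r4n*/'; at [10:19] → '/*t6kk8*/'; at [19:27] → '/*hnnl*/'.
Every occurrence is swapped for ''.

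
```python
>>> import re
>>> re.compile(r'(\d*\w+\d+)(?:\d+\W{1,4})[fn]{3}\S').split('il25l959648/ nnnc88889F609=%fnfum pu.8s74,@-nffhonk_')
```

['', 'il25l95964', '', '88889F60', 'm pu.', '8s7', 'onk_']

This matches zero or more of a digit, then one or more of a word character, then one or more of a digit (captured); then one or more of a digit, then 1 to 4 of a non-word character (non-capturing group); then exactly 3 of one of [fn], then a non-whitespace character.
Matches to split on: at [0:17] → 'il25l959648/ nnnc'; at [17:32] → '88889F609=%fnfu'; at [37:48] → '8s74,@-nffh'.
The group in the pattern means `split` returns the separators' captures alongside the pieces.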